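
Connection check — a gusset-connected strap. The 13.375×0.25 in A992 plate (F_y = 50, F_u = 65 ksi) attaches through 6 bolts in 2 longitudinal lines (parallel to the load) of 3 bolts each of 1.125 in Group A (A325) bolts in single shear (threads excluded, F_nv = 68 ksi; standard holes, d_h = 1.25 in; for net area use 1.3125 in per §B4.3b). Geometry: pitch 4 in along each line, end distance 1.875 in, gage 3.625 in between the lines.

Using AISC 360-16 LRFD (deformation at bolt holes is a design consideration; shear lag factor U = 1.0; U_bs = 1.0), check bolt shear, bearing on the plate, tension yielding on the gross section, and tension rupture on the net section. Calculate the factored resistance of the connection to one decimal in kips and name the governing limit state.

131.0 kips (net-section rupture governs)

Bolt shear: A_b = π(1.125)²/4 = 0.99402 in². φR_n = 0.75 × 68 × 0.99402 × 6 × 1 = 304.2 kips.
Bearing (0.25 in plate, F_u = 65 ksi): end bolts L_c = 1.875 − 1.25/2 = 1.25, R_n = min(1.2×1.25×0.25×65, 2.4×1.125×0.25×65) = 24.375 kips/bolt; interior L_c = 4 − 1.25 = 2.75, R_n = 43.875 kips/bolt. φR_n = 0.75 × (2×24.375 + 4×43.875) = 168.2 kips.
Tension yield (gross): A_g = 13.375×0.25 = 3.3438 in². φR_n = 0.90 × 50 × 3.3438 = 150.5 kips.
Tension rupture (net): A_n = (13.375 − 2×1.3125)×0.25 = 2.6875 in² (U = 1.0, A_e = A_n). φR_n = 0.75 × 65 × 2.6875 = 131.0 kips.
Governing: min(304.2, 168.2, 150.5, 131.0) = 131.0 kips → net-section rupture.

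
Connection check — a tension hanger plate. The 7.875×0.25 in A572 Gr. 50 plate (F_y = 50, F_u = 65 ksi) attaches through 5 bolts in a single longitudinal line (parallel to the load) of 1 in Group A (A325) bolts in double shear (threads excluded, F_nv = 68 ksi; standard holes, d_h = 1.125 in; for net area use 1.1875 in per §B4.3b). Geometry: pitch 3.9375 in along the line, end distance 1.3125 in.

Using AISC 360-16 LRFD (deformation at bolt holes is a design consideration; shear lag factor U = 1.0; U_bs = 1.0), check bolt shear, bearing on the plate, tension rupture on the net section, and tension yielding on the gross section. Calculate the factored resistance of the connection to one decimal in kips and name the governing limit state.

Bolt shear: A_b = π(1)²/4 = 0.7854 in². φR_n = 0.75 × 68 × 0.7854 × 5 × 2 = 400.6 kips.
Bearing (0.25 in plate, F_u = 65 ksi): end bolts L_c = 1.3125 − 1.125/2 = 0.75, R_n = min(1.2×0.75×0.25×65, 2.4×1×0.25×65) = 14.625 kips/bolt; interior L_c = 3.9375 − 1.125 = 2.8125, R_n = 39 kips/bolt. φR_n = 0.75 × (1×14.625 + 4×39) = 128.0 kips.
Tension rupture (net): A_n = (7.875 − 1×1.1875)×0.25 = 1.6719 in² (U = 1.0, A_e = A_n). φR_n = 0.75 × 65 × 1.6719 = 81.5 kips.
Tension yield (gross): A_g = 7.875×0.25 = 1.9688 in². φR_n = 0.90 × 50 × 1.9688 = 88.6 kips.
Governing: min(400.6, 128.0, 81.5, 88.6) = 81.5 kips → net-section rupture.

81.5 kips (net-section rupture governs)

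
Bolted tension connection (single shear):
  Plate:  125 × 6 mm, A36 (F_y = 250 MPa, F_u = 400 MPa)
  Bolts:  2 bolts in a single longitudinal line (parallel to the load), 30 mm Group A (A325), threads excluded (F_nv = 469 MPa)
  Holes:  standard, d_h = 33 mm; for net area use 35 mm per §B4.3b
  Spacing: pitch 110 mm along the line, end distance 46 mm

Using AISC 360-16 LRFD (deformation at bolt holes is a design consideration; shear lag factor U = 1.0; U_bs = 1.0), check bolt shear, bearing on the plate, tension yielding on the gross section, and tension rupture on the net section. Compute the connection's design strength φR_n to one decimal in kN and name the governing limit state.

162.0 kN (net-section rupture governs)

Bolt shear: A_b = π(30)²/4 = 706.86 mm². φR_n = 0.75 × 469 × 706.86 × 2 × 1 = 497.3 kN.
Bearing (6 mm plate, F_u = 400 MPa): end bolts L_c = 46 − 33/2 = 29.5, R_n = min(1.2×29.5×6×400, 2.4×30×6×400) = 84.96 kN/bolt; interior L_c = 110 − 33 = 77, R_n = 172.8 kN/bolt. φR_n = 0.75 × (1×84.96 + 1×172.8) = 193.3 kN.
Tension yield (gross): A_g = 125×6 = 750 mm². φR_n = 0.90 × 250 × 750 = 168.8 kN.
Tension rupture (net): A_n = (125 − 1×35)×6 = 540 mm² (U = 1.0, A_e = A_n). φR_n = 0.75 × 400 × 540 = 162.0 kN.
Governing: min(497.3, 193.3, 168.8, 162.0) = 162.0 kN → net-section rupture.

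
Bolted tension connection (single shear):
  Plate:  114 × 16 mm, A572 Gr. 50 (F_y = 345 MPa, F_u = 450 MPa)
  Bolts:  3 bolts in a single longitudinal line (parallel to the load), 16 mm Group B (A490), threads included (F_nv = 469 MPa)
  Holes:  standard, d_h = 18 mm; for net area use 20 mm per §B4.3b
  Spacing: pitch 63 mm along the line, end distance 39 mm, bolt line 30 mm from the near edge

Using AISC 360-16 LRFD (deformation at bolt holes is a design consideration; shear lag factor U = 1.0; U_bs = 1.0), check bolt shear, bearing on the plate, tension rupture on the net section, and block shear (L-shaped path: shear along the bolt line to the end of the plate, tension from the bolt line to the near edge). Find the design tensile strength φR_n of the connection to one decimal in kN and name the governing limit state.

212.2 kN (bolt shear governs)

Bolt shear: A_b = π(16)²/4 = 201.06 mm². φR_n = 0.75 × 469 × 201.06 × 3 × 1 = 212.2 kN.
Bearing (16 mm plate, F_u = 450 MPa): end bolts L_c = 39 − 18/2 = 30, R_n = min(1.2×30×16×450, 2.4×16×16×450) = 259.2 kN/bolt; interior L_c = 63 − 18 = 45, R_n = 276.48 kN/bolt. φR_n = 0.75 × (1×259.2 + 2×276.48) = 609.1 kN.
Tension rupture (net): A_n = (114 − 1×20)×16 = 1504 mm² (U = 1.0, A_e = A_n). φR_n = 0.75 × 450 × 1504 = 507.6 kN.
Block shear: shear path 1×[39+2×63] = 1×165 mm, A_gv = 2640, A_nv = 1×(165 − 2.5×20)×16 = 1840 mm²; tension to near edge: (30 − 0.5×20)×16 = 320 mm². R_n = min(0.6×450×1840, 0.6×345×2640) + 1.0×450×320 = min(496.8, 546.48) + 144 = 640.8 kN. φR_n = 0.75 × 640.8 = 480.6 kN.
Governing: min(212.2, 609.1, 507.6, 480.6) = 212.2 kN → bolt shear.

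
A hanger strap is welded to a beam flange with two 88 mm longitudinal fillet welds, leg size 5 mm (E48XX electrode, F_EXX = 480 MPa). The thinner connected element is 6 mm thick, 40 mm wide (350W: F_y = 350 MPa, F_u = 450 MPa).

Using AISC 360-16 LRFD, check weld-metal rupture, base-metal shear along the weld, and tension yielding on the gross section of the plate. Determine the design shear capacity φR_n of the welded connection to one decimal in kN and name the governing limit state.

Weld metal: throat = 0.707×5 = 3.535 mm, L = 2×88 = 176 mm. φR_n = 0.75 × 0.6 × 480 × 3.535 × 176 = 134.4 kN.
Base metal shear (6 mm plate): yield φR_n = 1.0×0.6×350×6×176 = 221.8 kN; rupture φR_n = 0.75×0.6×450×6×176 = 213.8 kN; take 213.8 kN (rupture).
Tension yield (gross): A_g = 40×6 = 240 mm². φR_n = 0.90 × 350 × 240 = 75.6 kN.
Governing: min(134.4, 213.8, 75.6) = 75.6 kN → gross-section yield.

75.6 kN (gross-section yield governs)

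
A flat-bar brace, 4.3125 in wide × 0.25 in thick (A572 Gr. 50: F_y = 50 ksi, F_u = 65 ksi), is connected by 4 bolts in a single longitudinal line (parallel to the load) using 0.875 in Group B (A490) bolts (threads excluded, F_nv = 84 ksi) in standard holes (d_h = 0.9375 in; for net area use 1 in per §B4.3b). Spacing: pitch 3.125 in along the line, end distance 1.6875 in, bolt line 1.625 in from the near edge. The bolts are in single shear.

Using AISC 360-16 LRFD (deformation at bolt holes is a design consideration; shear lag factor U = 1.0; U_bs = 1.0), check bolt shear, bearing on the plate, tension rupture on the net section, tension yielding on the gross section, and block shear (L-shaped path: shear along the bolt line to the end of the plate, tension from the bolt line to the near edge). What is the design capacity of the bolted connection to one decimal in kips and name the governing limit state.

40.4 kips (net-section rupture governs)

Bolt shear: A_b = π(0.875)²/4 = 0.60132 in². φR_n = 0.75 × 84 × 0.60132 × 4 × 1 = 151.5 kips.
Bearing (0.25 in plate, F_u = 65 ksi): end bolts L_c = 1.6875 − 0.9375/2 = 1.21875, R_n = min(1.2×1.21875×0.25×65, 2.4×0.875×0.25×65) = 23.766 kips/bolt; interior L_c = 3.125 − 0.9375 = 2.1875, R_n = 34.125 kips/bolt. φR_n = 0.75 × (1×23.766 + 3×34.125) = 94.6 kips.
Tension rupture (net): A_n = (4.3125 − 1×1)×0.25 = 0.82813 in² (U = 1.0, A_e = A_n). φR_n = 0.75 × 65 × 0.82813 = 40.4 kips.
Tension yield (gross): A_g = 4.3125×0.25 = 1.0781 in². φR_n = 0.90 × 50 × 1.0781 = 48.5 kips.
Block shear: shear path 1×[1.6875+3×3.125] = 1×11.0625 in, A_gv = 2.7656, A_nv = 1×(11.0625 − 3.5×1)×0.25 = 1.8906 in²; tension to near edge: (1.625 − 0.5×1)×0.25 = 0.28125 in². R_n = min(0.6×65×1.8906, 0.6×50×2.7656) + 1.0×65×0.28125 = min(73.733, 82.968) + 18.281 = 92.014 kips. φR_n = 0.75 × 92.014 = 69.0 kips.
Governing: min(151.5, 94.6, 40.4, 48.5, 69.0) = 40.4 kips → net-section rupture.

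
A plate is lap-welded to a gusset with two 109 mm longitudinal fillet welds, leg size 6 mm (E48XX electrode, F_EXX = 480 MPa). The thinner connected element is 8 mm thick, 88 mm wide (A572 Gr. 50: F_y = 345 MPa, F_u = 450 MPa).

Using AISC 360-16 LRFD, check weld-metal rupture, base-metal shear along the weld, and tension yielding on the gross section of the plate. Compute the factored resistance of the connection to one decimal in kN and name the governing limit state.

199.7 kN (weld metal governs)

Weld metal: throat = 0.707×6 = 4.242 mm, L = 2×109 = 218 mm. φR_n = 0.75 × 0.6 × 480 × 4.242 × 218 = 199.7 kN.
Base metal shear (8 mm plate): yield φR_n = 1.0×0.6×345×8×218 = 361.0 kN; rupture φR_n = 0.75×0.6×450×8×218 = 353.2 kN; take 353.2 kN (rupture).
Tension yield (gross): A_g = 88×8 = 704 mm². φR_n = 0.90 × 345 × 704 = 218.6 kN.
Governing: min(199.7, 353.2, 218.6) = 199.7 kN → weld metal.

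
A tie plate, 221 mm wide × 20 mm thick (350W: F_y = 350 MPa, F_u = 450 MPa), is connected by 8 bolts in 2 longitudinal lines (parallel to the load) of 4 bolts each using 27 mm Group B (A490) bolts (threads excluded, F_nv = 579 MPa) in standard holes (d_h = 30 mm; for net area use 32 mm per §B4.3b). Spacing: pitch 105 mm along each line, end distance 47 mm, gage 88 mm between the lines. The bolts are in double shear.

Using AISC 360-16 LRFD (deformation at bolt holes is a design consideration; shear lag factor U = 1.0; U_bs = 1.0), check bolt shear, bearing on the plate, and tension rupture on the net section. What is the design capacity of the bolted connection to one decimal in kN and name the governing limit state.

Bolt shear: A_b = π(27)²/4 = 572.56 mm². φR_n = 0.75 × 579 × 572.56 × 8 × 2 = 3978.1 kN.
Bearing (20 mm plate, F_u = 450 MPa): end bolts L_c = 47 − 30/2 = 32, R_n = min(1.2×32×20×450, 2.4×27×20×450) = 345.6 kN/bolt; interior L_c = 105 − 30 = 75, R_n = 583.2 kN/bolt. φR_n = 0.75 × (2×345.6 + 6×583.2) = 3142.8 kN.
Tension rupture (net): A_n = (221 − 2×32)×20 = 3140 mm² (U = 1.0, A_e = A_n). φR_n = 0.75 × 450 × 3140 = 1059.8 kN.
Governing: min(3978.1, 3142.8, 1059.8) = 1059.8 kN → net-section rupture.

1059.8 kN (net-section rupture governs)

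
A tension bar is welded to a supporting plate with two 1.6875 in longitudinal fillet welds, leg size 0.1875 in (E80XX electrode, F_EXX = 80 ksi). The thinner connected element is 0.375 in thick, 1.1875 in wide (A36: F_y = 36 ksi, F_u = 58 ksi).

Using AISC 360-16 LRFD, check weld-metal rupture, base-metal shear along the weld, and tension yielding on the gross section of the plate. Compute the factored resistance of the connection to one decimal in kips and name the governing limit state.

14.4 kips (gross-section yield governs)

Weld metal: throat = 0.707×0.1875 = 0.13256 in, L = 2×1.6875 = 3.375 in. φR_n = 0.75 × 0.6 × 80 × 0.13256 × 3.375 = 16.1 kips.
Base metal shear (0.375 in plate): yield φR_n = 1.0×0.6×36×0.375×3.375 = 27.3 kips; rupture φR_n = 0.75×0.6×58×0.375×3.375 = 33.0 kips; take 27.3 kips (yield).
Tension yield (gross): A_g = 1.1875×0.375 = 0.44531 in². φR_n = 0.90 × 36 × 0.44531 = 14.4 kips.
Governing: min(16.1, 27.3, 14.4) = 14.4 kips → gross-section yield.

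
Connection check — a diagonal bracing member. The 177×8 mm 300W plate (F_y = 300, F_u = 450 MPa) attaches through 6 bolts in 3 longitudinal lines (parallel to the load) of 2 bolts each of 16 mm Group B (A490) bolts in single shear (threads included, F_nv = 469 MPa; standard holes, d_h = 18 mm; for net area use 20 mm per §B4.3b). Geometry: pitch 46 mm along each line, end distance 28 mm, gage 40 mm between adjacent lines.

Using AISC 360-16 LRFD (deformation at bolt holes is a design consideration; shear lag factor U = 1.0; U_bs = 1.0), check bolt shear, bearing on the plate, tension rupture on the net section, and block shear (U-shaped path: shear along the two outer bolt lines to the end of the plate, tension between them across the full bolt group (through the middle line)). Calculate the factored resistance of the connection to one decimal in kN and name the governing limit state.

Bolt shear: A_b = π(16)²/4 = 201.06 mm². φR_n = 0.75 × 469 × 201.06 × 6 × 1 = 424.3 kN.
Bearing (8 mm plate, F_u = 450 MPa): end bolts L_c = 28 − 18/2 = 19, R_n = min(1.2×19×8×450, 2.4×16×8×450) = 82.08 kN/bolt; interior L_c = 46 − 18 = 28, R_n = 120.96 kN/bolt. φR_n = 0.75 × (3×82.08 + 3×120.96) = 456.8 kN.
Tension rupture (net): A_n = (177 − 3×20)×8 = 936 mm² (U = 1.0, A_e = A_n). φR_n = 0.75 × 450 × 936 = 315.9 kN.
Block shear: shear path 2×[28+1×46] = 2×74 mm, A_gv = 1184, A_nv = 2×(74 − 1.5×20)×8 = 704 mm²; tension across gage: (80 − 2×20)×8 = 320 mm². R_n = min(0.6×450×704, 0.6×300×1184) + 1.0×450×320 = min(190.08, 213.12) + 144 = 334.08 kN. φR_n = 0.75 × 334.08 = 250.6 kN.
Governing: min(424.3, 456.8, 315.9, 250.6) = 250.6 kN → block shear.

250.6 kN (block shear governs)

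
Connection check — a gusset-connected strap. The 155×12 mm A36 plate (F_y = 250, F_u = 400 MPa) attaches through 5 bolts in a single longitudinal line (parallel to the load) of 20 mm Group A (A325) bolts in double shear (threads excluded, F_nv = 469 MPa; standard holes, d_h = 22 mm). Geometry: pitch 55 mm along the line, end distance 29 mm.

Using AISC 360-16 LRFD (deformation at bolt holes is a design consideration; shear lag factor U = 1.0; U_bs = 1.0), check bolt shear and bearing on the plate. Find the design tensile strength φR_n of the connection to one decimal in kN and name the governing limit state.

Bolt shear: A_b = π(20)²/4 = 314.16 mm². φR_n = 0.75 × 469 × 314.16 × 5 × 2 = 1105.1 kN.
Bearing (12 mm plate, F_u = 400 MPa): end bolts L_c = 29 − 22/2 = 18, R_n = min(1.2×18×12×400, 2.4×20×12×400) = 103.68 kN/bolt; interior L_c = 55 − 22 = 33, R_n = 190.08 kN/bolt. φR_n = 0.75 × (1×103.68 + 4×190.08) = 648.0 kN.
Governing: min(1105.1, 648.0) = 648.0 kN → bearing.

648.0 kN (bearing governs)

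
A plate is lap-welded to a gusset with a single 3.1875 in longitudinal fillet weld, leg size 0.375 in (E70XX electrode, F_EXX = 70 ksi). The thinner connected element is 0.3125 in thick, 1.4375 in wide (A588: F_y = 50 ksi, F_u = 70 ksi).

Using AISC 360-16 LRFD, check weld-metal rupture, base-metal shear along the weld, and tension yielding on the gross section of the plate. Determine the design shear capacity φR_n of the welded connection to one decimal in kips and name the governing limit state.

20.2 kips (gross-section yield governs)

Weld metal: throat = 0.707×0.375 = 0.26513 in, L = 3.1875 in. φR_n = 0.75 × 0.6 × 70 × 0.26513 × 3.1875 = 26.6 kips.
Base metal shear (0.3125 in plate): yield φR_n = 1.0×0.6×50×0.3125×3.1875 = 29.9 kips; rupture φR_n = 0.75×0.6×70×0.3125×3.1875 = 31.4 kips; take 29.9 kips (yield).
Tension yield (gross): A_g = 1.4375×0.3125 = 0.44922 in². φR_n = 0.90 × 50 × 0.44922 = 20.2 kips.
Governing: min(26.6, 29.9, 20.2) = 20.2 kips → gross-section yield.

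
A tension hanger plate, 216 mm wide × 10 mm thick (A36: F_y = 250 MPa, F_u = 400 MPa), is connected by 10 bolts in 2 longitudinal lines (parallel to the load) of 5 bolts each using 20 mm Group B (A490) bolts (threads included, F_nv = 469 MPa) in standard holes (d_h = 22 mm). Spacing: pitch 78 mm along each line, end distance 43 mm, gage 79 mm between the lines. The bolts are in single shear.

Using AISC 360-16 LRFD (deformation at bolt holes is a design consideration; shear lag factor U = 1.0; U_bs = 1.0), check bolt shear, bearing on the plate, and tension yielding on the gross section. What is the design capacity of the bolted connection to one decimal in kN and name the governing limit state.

486.0 kN (gross-section yield governs)

Bolt shear: A_b = π(20)²/4 = 314.16 mm². φR_n = 0.75 × 469 × 314.16 × 10 × 1 = 1105.1 kN.
Bearing (10 mm plate, F_u = 400 MPa): end bolts L_c = 43 − 22/2 = 32, R_n = min(1.2×32×10×400, 2.4×20×10×400) = 153.6 kN/bolt; interior L_c = 78 − 22 = 56, R_n = 192 kN/bolt. φR_n = 0.75 × (2×153.6 + 8×192) = 1382.4 kN.
Tension yield (gross): A_g = 216×10 = 2160 mm². φR_n = 0.90 × 250 × 2160 = 486.0 kN.
Governing: min(1105.1, 1382.4, 486.0) = 486.0 kN → gross-section yield.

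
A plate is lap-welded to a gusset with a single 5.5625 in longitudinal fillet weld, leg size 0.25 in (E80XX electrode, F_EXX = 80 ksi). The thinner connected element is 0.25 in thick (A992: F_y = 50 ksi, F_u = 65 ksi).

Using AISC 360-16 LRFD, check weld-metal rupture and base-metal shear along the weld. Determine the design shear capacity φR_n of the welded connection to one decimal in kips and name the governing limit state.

Weld metal: throat = 0.707×0.25 = 0.17675 in, L = 5.5625 in. φR_n = 0.75 × 0.6 × 80 × 0.17675 × 5.5625 = 35.4 kips.
Base metal shear (0.25 in plate): yield φR_n = 1.0×0.6×50×0.25×5.5625 = 41.7 kips; rupture φR_n = 0.75×0.6×65×0.25×5.5625 = 40.7 kips; take 40.7 kips (rupture).
Governing: min(35.4, 40.7) = 35.4 kips → weld metal.

35.4 kips (weld metal governs)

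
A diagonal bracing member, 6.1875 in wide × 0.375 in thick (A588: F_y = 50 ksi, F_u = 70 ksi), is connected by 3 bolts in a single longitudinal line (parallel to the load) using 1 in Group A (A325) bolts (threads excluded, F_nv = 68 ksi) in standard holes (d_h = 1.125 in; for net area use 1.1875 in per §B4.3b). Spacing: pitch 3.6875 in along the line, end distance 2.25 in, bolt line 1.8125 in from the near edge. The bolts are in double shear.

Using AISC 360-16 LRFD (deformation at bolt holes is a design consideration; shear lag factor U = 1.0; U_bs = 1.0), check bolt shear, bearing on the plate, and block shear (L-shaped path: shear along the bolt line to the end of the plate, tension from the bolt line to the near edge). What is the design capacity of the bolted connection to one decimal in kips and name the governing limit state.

102.6 kips (block shear governs)

Bolt shear: A_b = π(1)²/4 = 0.7854 in². φR_n = 0.75 × 68 × 0.7854 × 3 × 2 = 240.3 kips.
Bearing (0.375 in plate, F_u = 70 ksi): end bolts L_c = 2.25 − 1.125/2 = 1.6875, R_n = min(1.2×1.6875×0.375×70, 2.4×1×0.375×70) = 53.156 kips/bolt; interior L_c = 3.6875 − 1.125 = 2.5625, R_n = 63 kips/bolt. φR_n = 0.75 × (1×53.156 + 2×63) = 134.4 kips.
Block shear: shear path 1×[2.25+2×3.6875] = 1×9.625 in, A_gv = 3.6094, A_nv = 1×(9.625 − 2.5×1.1875)×0.375 = 2.4961 in²; tension to near edge: (1.8125 − 0.5×1.1875)×0.375 = 0.45703 in². R_n = min(0.6×70×2.4961, 0.6×50×3.6094) + 1.0×70×0.45703 = min(104.84, 108.28) + 31.992 = 136.83 kips. φR_n = 0.75 × 136.83 = 102.6 kips.
Governing: min(240.3, 134.4, 102.6) = 102.6 kips → block shear.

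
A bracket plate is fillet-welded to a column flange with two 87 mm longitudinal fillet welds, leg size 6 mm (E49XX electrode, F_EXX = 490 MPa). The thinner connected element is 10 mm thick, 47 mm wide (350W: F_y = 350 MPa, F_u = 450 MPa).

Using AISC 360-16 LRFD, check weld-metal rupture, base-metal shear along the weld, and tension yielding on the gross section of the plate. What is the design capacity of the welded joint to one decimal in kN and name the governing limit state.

Weld metal: throat = 0.707×6 = 4.242 mm, L = 2×87 = 174 mm. φR_n = 0.75 × 0.6 × 490 × 4.242 × 174 = 162.8 kN.
Base metal shear (10 mm plate): yield φR_n = 1.0×0.6×350×10×174 = 365.4 kN; rupture φR_n = 0.75×0.6×450×10×174 = 352.4 kN; take 352.4 kN (rupture).
Tension yield (gross): A_g = 47×10 = 470 mm². φR_n = 0.90 × 350 × 470 = 148.1 kN.
Governing: min(162.8, 352.4, 148.1) = 148.1 kN → gross-section yield.

148.1 kN (gross-section yield governs)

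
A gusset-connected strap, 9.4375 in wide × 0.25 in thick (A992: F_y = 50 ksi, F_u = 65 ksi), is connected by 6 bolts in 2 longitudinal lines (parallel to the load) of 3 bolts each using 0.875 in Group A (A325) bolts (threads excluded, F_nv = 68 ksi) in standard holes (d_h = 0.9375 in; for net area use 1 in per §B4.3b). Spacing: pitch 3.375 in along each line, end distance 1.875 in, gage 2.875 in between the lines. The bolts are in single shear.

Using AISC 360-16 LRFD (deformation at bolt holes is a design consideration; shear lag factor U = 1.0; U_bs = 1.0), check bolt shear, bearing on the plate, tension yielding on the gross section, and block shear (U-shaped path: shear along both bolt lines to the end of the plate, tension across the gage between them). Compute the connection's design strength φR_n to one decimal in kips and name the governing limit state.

106.2 kips (gross-section yield governs)

Bolt shear: A_b = π(0.875)²/4 = 0.60132 in². φR_n = 0.75 × 68 × 0.60132 × 6 × 1 = 184.0 kips.
Bearing (0.25 in plate, F_u = 65 ksi): end bolts L_c = 1.875 − 0.9375/2 = 1.40625, R_n = min(1.2×1.40625×0.25×65, 2.4×0.875×0.25×65) = 27.422 kips/bolt; interior L_c = 3.375 − 0.9375 = 2.4375, R_n = 34.125 kips/bolt. φR_n = 0.75 × (2×27.422 + 4×34.125) = 143.5 kips.
Tension yield (gross): A_g = 9.4375×0.25 = 2.3594 in². φR_n = 0.90 × 50 × 2.3594 = 106.2 kips.
Block shear: shear path 2×[1.875+2×3.375] = 2×8.625 in, A_gv = 4.3125, A_nv = 2×(8.625 − 2.5×1)×0.25 = 3.0625 in²; tension across gage: (2.875 − 1×1)×0.25 = 0.46875 in². R_n = min(0.6×65×3.0625, 0.6×50×4.3125) + 1.0×65×0.46875 = min(119.44, 129.38) + 30.469 = 149.91 kips. φR_n = 0.75 × 149.91 = 112.4 kips.
Governing: min(184.0, 143.5, 106.2, 112.4) = 106.2 kips → gross-section yield.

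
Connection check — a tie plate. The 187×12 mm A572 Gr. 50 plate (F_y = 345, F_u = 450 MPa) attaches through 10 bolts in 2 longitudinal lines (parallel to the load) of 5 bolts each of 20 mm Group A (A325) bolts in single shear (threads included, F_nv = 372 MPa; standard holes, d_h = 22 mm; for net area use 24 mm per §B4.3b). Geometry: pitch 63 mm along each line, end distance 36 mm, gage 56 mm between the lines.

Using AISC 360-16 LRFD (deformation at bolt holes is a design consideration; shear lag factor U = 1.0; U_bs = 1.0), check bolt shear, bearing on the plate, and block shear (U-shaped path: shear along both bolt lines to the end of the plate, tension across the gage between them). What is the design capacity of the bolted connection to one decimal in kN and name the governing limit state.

Bolt shear: A_b = π(20)²/4 = 314.16 mm². φR_n = 0.75 × 372 × 314.16 × 10 × 1 = 876.5 kN.
Bearing (12 mm plate, F_u = 450 MPa): end bolts L_c = 36 − 22/2 = 25, R_n = min(1.2×25×12×450, 2.4×20×12×450) = 162 kN/bolt; interior L_c = 63 − 22 = 41, R_n = 259.2 kN/bolt. φR_n = 0.75 × (2×162 + 8×259.2) = 1798.2 kN.
Block shear: shear path 2×[36+4×63] = 2×288 mm, A_gv = 6912, A_nv = 2×(288 − 4.5×24)×12 = 4320 mm²; tension across gage: (56 − 1×24)×12 = 384 mm². R_n = min(0.6×450×4320, 0.6×345×6912) + 1.0×450×384 = min(1166.4, 1430.8) + 172.8 = 1339.2 kN. φR_n = 0.75 × 1339.2 = 1004.4 kN.
Governing: min(876.5, 1798.2, 1004.4) = 876.5 kN → bolt shear.

876.5 kN (bolt shear governs)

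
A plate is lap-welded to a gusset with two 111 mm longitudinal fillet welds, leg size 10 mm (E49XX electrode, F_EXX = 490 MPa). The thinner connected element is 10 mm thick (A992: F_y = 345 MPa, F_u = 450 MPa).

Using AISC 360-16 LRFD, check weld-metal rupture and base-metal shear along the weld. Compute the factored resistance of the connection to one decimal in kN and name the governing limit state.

346.1 kN (weld metal governs)

Weld metal: throat = 0.707×10 = 7.07 mm, L = 2×111 = 222 mm. φR_n = 0.75 × 0.6 × 490 × 7.07 × 222 = 346.1 kN.
Base metal shear (10 mm plate): yield φR_n = 1.0×0.6×345×10×222 = 459.5 kN; rupture φR_n = 0.75×0.6×450×10×222 = 449.6 kN; take 449.6 kN (rupture).
Governing: min(346.1, 449.6) = 346.1 kN → weld metal.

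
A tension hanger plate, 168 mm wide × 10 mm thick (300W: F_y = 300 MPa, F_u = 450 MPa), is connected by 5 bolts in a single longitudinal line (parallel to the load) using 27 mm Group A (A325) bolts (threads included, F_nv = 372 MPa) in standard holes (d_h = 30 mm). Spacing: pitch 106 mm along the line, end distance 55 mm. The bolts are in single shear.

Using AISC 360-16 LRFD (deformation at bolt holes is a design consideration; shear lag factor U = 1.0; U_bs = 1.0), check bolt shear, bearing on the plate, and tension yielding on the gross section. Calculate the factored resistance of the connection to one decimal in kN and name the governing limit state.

Bolt shear: A_b = π(27)²/4 = 572.56 mm². φR_n = 0.75 × 372 × 572.56 × 5 × 1 = 798.7 kN.
Bearing (10 mm plate, F_u = 450 MPa): end bolts L_c = 55 − 30/2 = 40, R_n = min(1.2×40×10×450, 2.4×27×10×450) = 216 kN/bolt; interior L_c = 106 − 30 = 76, R_n = 291.6 kN/bolt. φR_n = 0.75 × (1×216 + 4×291.6) = 1036.8 kN.
Tension yield (gross): A_g = 168×10 = 1680 mm². φR_n = 0.90 × 300 × 1680 = 453.6 kN.
Governing: min(798.7, 1036.8, 453.6) = 453.6 kN → gross-section yield.

453.6 kN (gross-section yield governs)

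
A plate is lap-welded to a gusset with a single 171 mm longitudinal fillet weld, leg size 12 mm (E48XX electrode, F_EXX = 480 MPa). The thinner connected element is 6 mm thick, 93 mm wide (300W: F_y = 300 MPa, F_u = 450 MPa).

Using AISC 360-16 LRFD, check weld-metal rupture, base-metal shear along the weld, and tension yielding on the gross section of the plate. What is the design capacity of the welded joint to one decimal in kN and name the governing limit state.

150.7 kN (gross-section yield governs)

Weld metal: throat = 0.707×12 = 8.484 mm, L = 171 mm. φR_n = 0.75 × 0.6 × 480 × 8.484 × 171 = 313.4 kN.
Base metal shear (6 mm plate): yield φR_n = 1.0×0.6×300×6×171 = 184.7 kN; rupture φR_n = 0.75×0.6×450×6×171 = 207.8 kN; take 184.7 kN (yield).
Tension yield (gross): A_g = 93×6 = 558 mm². φR_n = 0.90 × 300 × 558 = 150.7 kN.
Governing: min(313.4, 184.7, 150.7) = 150.7 kN → gross-section yield.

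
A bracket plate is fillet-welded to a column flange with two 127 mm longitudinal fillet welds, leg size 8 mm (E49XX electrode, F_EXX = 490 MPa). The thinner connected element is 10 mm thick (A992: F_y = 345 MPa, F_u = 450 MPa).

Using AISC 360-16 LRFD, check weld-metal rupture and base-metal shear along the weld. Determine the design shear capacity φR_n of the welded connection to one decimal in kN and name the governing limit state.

316.8 kN (weld metal governs)

Weld metal: throat = 0.707×8 = 5.656 mm, L = 2×127 = 254 mm. φR_n = 0.75 × 0.6 × 490 × 5.656 × 254 = 316.8 kN.
Base metal shear (10 mm plate): yield φR_n = 1.0×0.6×345×10×254 = 525.8 kN; rupture φR_n = 0.75×0.6×450×10×254 = 514.4 kN; take 514.4 kN (rupture).
Governing: min(316.8, 514.4) = 316.8 kN → weld metal.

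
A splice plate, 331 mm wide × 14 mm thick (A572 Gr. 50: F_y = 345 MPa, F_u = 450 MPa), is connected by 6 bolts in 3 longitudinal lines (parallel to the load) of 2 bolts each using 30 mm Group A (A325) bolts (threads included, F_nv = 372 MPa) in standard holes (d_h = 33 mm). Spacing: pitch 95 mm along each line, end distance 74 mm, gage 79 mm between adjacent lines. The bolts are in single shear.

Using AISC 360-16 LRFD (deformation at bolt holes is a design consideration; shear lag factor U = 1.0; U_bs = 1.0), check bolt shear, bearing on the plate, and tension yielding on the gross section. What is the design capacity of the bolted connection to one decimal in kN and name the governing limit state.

Bolt shear: A_b = π(30)²/4 = 706.86 mm². φR_n = 0.75 × 372 × 706.86 × 6 × 1 = 1183.3 kN.
Bearing (14 mm plate, F_u = 450 MPa): end bolts L_c = 74 − 33/2 = 57.5, R_n = min(1.2×57.5×14×450, 2.4×30×14×450) = 434.7 kN/bolt; interior L_c = 95 − 33 = 62, R_n = 453.6 kN/bolt. φR_n = 0.75 × (3×434.7 + 3×453.6) = 1998.7 kN.
Tension yield (gross): A_g = 331×14 = 4634 mm². φR_n = 0.90 × 345 × 4634 = 1438.9 kN.
Governing: min(1183.3, 1998.7, 1438.9) = 1183.3 kN → bolt shear.

1183.3 kN (bolt shear governs)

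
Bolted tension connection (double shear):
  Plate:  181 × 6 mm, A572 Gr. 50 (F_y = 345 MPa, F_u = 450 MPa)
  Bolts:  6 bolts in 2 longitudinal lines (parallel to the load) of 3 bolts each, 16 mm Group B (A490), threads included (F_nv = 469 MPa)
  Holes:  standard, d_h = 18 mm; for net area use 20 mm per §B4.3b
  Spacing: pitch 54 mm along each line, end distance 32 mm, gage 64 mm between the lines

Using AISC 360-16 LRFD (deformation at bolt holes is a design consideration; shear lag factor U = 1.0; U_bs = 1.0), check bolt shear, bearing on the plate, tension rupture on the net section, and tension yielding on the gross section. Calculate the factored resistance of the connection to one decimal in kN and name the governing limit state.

285.5 kN (net-section rupture governs)

Bolt shear: A_b = π(16)²/4 = 201.06 mm². φR_n = 0.75 × 469 × 201.06 × 6 × 2 = 848.7 kN.
Bearing (6 mm plate, F_u = 450 MPa): end bolts L_c = 32 − 18/2 = 23, R_n = min(1.2×23×6×450, 2.4×16×6×450) = 74.52 kN/bolt; interior L_c = 54 − 18 = 36, R_n = 103.68 kN/bolt. φR_n = 0.75 × (2×74.52 + 4×103.68) = 422.8 kN.
Tension rupture (net): A_n = (181 − 2×20)×6 = 846 mm² (U = 1.0, A_e = A_n). φR_n = 0.75 × 450 × 846 = 285.5 kN.
Tension yield (gross): A_g = 181×6 = 1086 mm². φR_n = 0.90 × 345 × 1086 = 337.2 kN.
Governing: min(848.7, 422.8, 285.5, 337.2) = 285.5 kN → net-section rupture.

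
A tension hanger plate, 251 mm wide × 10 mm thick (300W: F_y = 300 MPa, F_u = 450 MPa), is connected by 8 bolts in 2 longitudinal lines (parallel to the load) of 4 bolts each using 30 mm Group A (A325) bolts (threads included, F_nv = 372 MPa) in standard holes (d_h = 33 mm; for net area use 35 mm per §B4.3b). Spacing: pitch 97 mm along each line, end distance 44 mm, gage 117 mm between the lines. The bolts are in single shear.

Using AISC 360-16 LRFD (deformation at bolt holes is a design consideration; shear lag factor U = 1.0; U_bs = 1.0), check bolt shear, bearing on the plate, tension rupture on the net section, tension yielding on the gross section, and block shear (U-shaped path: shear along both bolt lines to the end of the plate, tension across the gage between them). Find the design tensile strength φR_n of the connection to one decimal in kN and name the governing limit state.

Bolt shear: A_b = π(30)²/4 = 706.86 mm². φR_n = 0.75 × 372 × 706.86 × 8 × 1 = 1577.7 kN.
Bearing (10 mm plate, F_u = 450 MPa): end bolts L_c = 44 − 33/2 = 27.5, R_n = min(1.2×27.5×10×450, 2.4×30×10×450) = 148.5 kN/bolt; interior L_c = 97 − 33 = 64, R_n = 324 kN/bolt. φR_n = 0.75 × (2×148.5 + 6×324) = 1680.8 kN.
Tension rupture (net): A_n = (251 − 2×35)×10 = 1810 mm² (U = 1.0, A_e = A_n). φR_n = 0.75 × 450 × 1810 = 610.9 kN.
Tension yield (gross): A_g = 251×10 = 2510 mm². φR_n = 0.90 × 300 × 2510 = 677.7 kN.
Block shear: shear path 2×[44+3×97] = 2×335 mm, A_gv = 6700, A_nv = 2×(335 − 3.5×35)×10 = 4250 mm²; tension across gage: (117 − 1×35)×10 = 820 mm². R_n = min(0.6×450×4250, 0.6×300×6700) + 1.0×450×820 = min(1147.5, 1206) + 369 = 1516.5 kN. φR_n = 0.75 × 1516.5 = 1137.4 kN.
Governing: min(1577.7, 1680.8, 610.9, 677.7, 1137.4) = 610.9 kN → net-section rupture.

610.9 kN (net-section rupture governs)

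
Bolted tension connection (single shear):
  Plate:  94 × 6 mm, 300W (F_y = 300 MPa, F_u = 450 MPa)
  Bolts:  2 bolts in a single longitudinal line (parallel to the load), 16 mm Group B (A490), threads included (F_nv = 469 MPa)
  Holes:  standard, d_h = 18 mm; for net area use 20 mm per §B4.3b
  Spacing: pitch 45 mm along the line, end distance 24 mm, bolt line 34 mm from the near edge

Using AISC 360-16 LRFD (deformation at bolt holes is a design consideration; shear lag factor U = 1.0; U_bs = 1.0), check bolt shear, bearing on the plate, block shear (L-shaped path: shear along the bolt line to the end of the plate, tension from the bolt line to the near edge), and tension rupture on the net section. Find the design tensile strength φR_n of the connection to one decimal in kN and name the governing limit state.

Bolt shear: A_b = π(16)²/4 = 201.06 mm². φR_n = 0.75 × 469 × 201.06 × 2 × 1 = 141.4 kN.
Bearing (6 mm plate, F_u = 450 MPa): end bolts L_c = 24 − 18/2 = 15, R_n = min(1.2×15×6×450, 2.4×16×6×450) = 48.6 kN/bolt; interior L_c = 45 − 18 = 27, R_n = 87.48 kN/bolt. φR_n = 0.75 × (1×48.6 + 1×87.48) = 102.1 kN.
Block shear: shear path 1×[24+1×45] = 1×69 mm, A_gv = 414, A_nv = 1×(69 − 1.5×20)×6 = 234 mm²; tension to near edge: (34 − 0.5×20)×6 = 144 mm². R_n = min(0.6×450×234, 0.6×300×414) + 1.0×450×144 = min(63.18, 74.52) + 64.8 = 127.98 kN. φR_n = 0.75 × 127.98 = 96.0 kN.
Tension rupture (net): A_n = (94 − 1×20)×6 = 444 mm² (U = 1.0, A_e = A_n). φR_n = 0.75 × 450 × 444 = 149.9 kN.
Governing: min(141.4, 102.1, 96.0, 149.9) = 96.0 kN → block shear.

96.0 kN (block shear governs)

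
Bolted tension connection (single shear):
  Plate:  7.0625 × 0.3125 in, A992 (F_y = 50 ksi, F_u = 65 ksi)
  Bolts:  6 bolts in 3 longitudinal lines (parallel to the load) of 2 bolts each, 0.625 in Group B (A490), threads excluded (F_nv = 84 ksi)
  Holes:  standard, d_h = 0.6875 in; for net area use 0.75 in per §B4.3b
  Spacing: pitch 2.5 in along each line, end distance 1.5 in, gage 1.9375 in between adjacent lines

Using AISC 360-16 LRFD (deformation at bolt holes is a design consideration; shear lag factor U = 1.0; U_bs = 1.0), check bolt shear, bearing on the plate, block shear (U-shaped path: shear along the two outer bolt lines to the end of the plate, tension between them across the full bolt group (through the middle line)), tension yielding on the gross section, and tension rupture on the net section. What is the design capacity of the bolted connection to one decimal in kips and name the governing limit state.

Bolt shear: A_b = π(0.625)²/4 = 0.3068 in². φR_n = 0.75 × 84 × 0.3068 × 6 × 1 = 116.0 kips.
Bearing (0.3125 in plate, F_u = 65 ksi): end bolts L_c = 1.5 − 0.6875/2 = 1.15625, R_n = min(1.2×1.15625×0.3125×65, 2.4×0.625×0.3125×65) = 28.184 kips/bolt; interior L_c = 2.5 − 0.6875 = 1.8125, R_n = 30.469 kips/bolt. φR_n = 0.75 × (3×28.184 + 3×30.469) = 132.0 kips.
Block shear: shear path 2×[1.5+1×2.5] = 2×4 in, A_gv = 2.5, A_nv = 2×(4 − 1.5×0.75)×0.3125 = 1.7969 in²; tension across gage: (3.875 − 2×0.75)×0.3125 = 0.74219 in². R_n = min(0.6×65×1.7969, 0.6×50×2.5) + 1.0×65×0.74219 = min(70.079, 75) + 48.242 = 118.32 kips. φR_n = 0.75 × 118.32 = 88.7 kips.
Tension yield (gross): A_g = 7.0625×0.3125 = 2.207 in². φR_n = 0.90 × 50 × 2.207 = 99.3 kips.
Tension rupture (net): A_n = (7.0625 − 3×0.75)×0.3125 = 1.5039 in² (U = 1.0, A_e = A_n). φR_n = 0.75 × 65 × 1.5039 = 73.3 kips.
Governing: min(116.0, 132.0, 88.7, 99.3, 73.3) = 73.3 kips → net-section rupture.

73.3 kips (net-section rupture governs)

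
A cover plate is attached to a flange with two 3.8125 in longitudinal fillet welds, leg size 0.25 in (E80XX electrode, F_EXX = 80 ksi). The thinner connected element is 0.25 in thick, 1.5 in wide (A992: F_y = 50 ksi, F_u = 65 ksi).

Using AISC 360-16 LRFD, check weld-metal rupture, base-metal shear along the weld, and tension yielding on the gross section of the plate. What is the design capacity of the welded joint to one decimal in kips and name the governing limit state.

Weld metal: throat = 0.707×0.25 = 0.17675 in, L = 2×3.8125 = 7.625 in. φR_n = 0.75 × 0.6 × 80 × 0.17675 × 7.625 = 48.5 kips.
Base metal shear (0.25 in plate): yield φR_n = 1.0×0.6×50×0.25×7.625 = 57.2 kips; rupture φR_n = 0.75×0.6×65×0.25×7.625 = 55.8 kips; take 55.8 kips (rupture).
Tension yield (gross): A_g = 1.5×0.25 = 0.375 in². φR_n = 0.90 × 50 × 0.375 = 16.9 kips.
Governing: min(48.5, 55.8, 16.9) = 16.9 kips → gross-section yield.

16.9 kips (gross-section yield governs)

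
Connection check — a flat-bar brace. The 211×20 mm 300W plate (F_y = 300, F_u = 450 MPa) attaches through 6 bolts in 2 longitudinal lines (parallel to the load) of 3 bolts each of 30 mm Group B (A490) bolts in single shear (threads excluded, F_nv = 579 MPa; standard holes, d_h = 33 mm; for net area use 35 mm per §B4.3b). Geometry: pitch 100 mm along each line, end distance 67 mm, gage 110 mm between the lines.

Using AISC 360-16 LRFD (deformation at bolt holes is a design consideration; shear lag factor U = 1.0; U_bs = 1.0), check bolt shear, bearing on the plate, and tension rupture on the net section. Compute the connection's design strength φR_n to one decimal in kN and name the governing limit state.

Bolt shear: A_b = π(30)²/4 = 706.86 mm². φR_n = 0.75 × 579 × 706.86 × 6 × 1 = 1841.7 kN.
Bearing (20 mm plate, F_u = 450 MPa): end bolts L_c = 67 − 33/2 = 50.5, R_n = min(1.2×50.5×20×450, 2.4×30×20×450) = 545.4 kN/bolt; interior L_c = 100 − 33 = 67, R_n = 648 kN/bolt. φR_n = 0.75 × (2×545.4 + 4×648) = 2762.1 kN.
Tension rupture (net): A_n = (211 − 2×35)×20 = 2820 mm² (U = 1.0, A_e = A_n). φR_n = 0.75 × 450 × 2820 = 951.8 kN.
Governing: min(1841.7, 2762.1, 951.8) = 951.8 kN → net-section rupture.

951.8 kN (net-section rupture governs)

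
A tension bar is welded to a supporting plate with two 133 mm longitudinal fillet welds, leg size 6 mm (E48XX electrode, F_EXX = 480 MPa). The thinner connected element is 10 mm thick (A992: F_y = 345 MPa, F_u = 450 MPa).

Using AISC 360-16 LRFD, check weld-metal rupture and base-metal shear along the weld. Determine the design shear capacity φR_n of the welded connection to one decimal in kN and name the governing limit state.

Weld metal: throat = 0.707×6 = 4.242 mm, L = 2×133 = 266 mm. φR_n = 0.75 × 0.6 × 480 × 4.242 × 266 = 243.7 kN.
Base metal shear (10 mm plate): yield φR_n = 1.0×0.6×345×10×266 = 550.6 kN; rupture φR_n = 0.75×0.6×450×10×266 = 538.7 kN; take 538.7 kN (rupture).
Governing: min(243.7, 538.7) = 243.7 kN → weld metal.

243.7 kN (weld metal governs)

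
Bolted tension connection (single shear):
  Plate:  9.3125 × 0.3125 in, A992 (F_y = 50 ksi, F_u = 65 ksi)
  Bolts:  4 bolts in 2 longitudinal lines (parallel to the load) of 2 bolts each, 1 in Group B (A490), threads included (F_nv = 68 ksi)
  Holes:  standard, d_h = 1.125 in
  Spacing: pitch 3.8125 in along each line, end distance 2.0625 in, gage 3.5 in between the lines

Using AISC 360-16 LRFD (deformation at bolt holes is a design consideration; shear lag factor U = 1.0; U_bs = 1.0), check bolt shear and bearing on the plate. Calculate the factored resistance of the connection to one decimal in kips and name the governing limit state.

128.0 kips (bearing governs)

Bolt shear: A_b = π(1)²/4 = 0.7854 in². φR_n = 0.75 × 68 × 0.7854 × 4 × 1 = 160.2 kips.
Bearing (0.3125 in plate, F_u = 65 ksi): end bolts L_c = 2.0625 − 1.125/2 = 1.5, R_n = min(1.2×1.5×0.3125×65, 2.4×1×0.3125×65) = 36.563 kips/bolt; interior L_c = 3.8125 − 1.125 = 2.6875, R_n = 48.75 kips/bolt. φR_n = 0.75 × (2×36.563 + 2×48.75) = 128.0 kips.
Governing: min(160.2, 128.0) = 128.0 kips → bearing.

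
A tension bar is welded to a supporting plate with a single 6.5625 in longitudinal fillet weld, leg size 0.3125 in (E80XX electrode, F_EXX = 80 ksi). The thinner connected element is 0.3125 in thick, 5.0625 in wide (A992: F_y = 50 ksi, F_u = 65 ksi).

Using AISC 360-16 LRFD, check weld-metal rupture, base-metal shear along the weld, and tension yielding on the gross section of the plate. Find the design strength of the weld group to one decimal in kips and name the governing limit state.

Weld metal: throat = 0.707×0.3125 = 0.22094 in, L = 6.5625 in. φR_n = 0.75 × 0.6 × 80 × 0.22094 × 6.5625 = 52.2 kips.
Base metal shear (0.3125 in plate): yield φR_n = 1.0×0.6×50×0.3125×6.5625 = 61.5 kips; rupture φR_n = 0.75×0.6×65×0.3125×6.5625 = 60.0 kips; take 60.0 kips (rupture).
Tension yield (gross): A_g = 5.0625×0.3125 = 1.582 in². φR_n = 0.90 × 50 × 1.582 = 71.2 kips.
Governing: min(52.2, 60.0, 71.2) = 52.2 kips → weld metal.

52.2 kips (weld metal governs)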